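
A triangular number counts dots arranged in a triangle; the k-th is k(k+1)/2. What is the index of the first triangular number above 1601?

57

Solve n(n+1)/2 > 1601 for integer n.
The largest n with value ≤ 1601 is 56 (since 1596 ≤ 1601 < 1653), so the first above is n = 57, value 1653.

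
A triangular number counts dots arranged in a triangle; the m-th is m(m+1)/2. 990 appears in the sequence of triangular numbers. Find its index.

Set n(n+1)/2 = 990, giving n² + n − 1980 = 0.
So n = (-1 + 89) / 2 = 88/2 = 44.
Check: 44·45/2 = 990. ✓

44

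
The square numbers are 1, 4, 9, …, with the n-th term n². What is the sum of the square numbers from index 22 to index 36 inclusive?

Σ_{i=22}^{36} i² = 16206 − 3311 = 12895.

12895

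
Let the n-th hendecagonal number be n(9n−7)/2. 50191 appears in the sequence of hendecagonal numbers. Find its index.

Set n(9n−7)/2 = 50191, giving 9n² − 7n − 100382 = 0.
The discriminant is 49 + 72·50191 = 3613801, and √3613801 = 1901.
So n = (7 + 1901) / 18 = 1908/18 = 106.

106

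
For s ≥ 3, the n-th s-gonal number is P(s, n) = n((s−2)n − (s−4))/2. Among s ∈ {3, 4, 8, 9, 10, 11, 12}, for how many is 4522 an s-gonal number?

s = 3: P(3, 94) = 4465 and P(3, 95) = 4560; 4522 is not s-gonal.
s = 4: P(4, 67) = 4489 and P(4, 68) = 4624; 4522 is not s-gonal.
s = 8: P(8, 39) = 4485 and P(8, 40) = 4720; 4522 is not s-gonal.
s = 9: P(9, 36) = 4446 and P(9, 37) = 4699; 4522 is not s-gonal.
s = 10: P(10, 34) = 4522. ✓
s = 11: P(11, 32) = 4496 and P(11, 33) = 4785; 4522 is not s-gonal.
s = 12: P(12, 30) = 4380 and P(12, 31) = 4681; 4522 is not s-gonal.
Hits: s ∈ {10} → 1.

1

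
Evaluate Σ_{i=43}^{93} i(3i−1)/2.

368577

Σ i(3i−1)/2 = (3Σi² − Σi) / 2 over i = 43..93.
Σi = 4371 − 903 = 3468 and Σi² = 272459 − 25585 = 246874.
(3·246874 − 1·3468) / 2 = 737154/2 = 368577.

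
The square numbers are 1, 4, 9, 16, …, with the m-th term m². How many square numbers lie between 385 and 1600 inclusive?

The n-th square number is n².
Smallest index with value ≥ 385: n = 20 (giving 400).
Largest index with value ≤ 1600: n = 40 (giving 1600).
Indices 20 through 40: 21 terms.

21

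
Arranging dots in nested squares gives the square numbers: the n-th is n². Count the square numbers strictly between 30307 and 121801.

The n-th square number is n².
Smallest index with value > 30307: n = 175 (giving 30625).
Largest index with value < 121801: n = 348 (giving 121104).
Indices 175 through 348: 174 terms.

174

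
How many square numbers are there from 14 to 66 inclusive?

5

The n-th square number is n².
Smallest index with value ≥ 14: n = 4 (giving 16).
Largest index with value ≤ 66: n = 8 (giving 64).
Indices 4 through 8: 5 terms.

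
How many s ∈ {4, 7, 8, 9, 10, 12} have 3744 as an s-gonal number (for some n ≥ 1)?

1

s = 4: P(4, 61) = 3721 and P(4, 62) = 3844; 3744 is not s-gonal.
s = 7: P(7, 39) = 3744. ✓
s = 8: P(8, 35) = 3605 and P(8, 36) = 3816; 3744 is not s-gonal.
s = 9: P(9, 33) = 3729 and P(9, 34) = 3961; 3744 is not s-gonal.
s = 10: P(10, 30) = 3510 and P(10, 31) = 3751; 3744 is not s-gonal.
s = 12: P(12, 27) = 3537 and P(12, 28) = 3808; 3744 is not s-gonal.
Hits: s ∈ {7} → 1.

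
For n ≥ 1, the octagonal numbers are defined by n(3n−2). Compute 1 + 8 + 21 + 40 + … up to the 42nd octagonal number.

74949

Σ i(3i−2) = 3Σi² − 2Σi over i = 1..42.
Σi = 903 and Σi² = 25585.
3·25585 − 2·903 = 74949.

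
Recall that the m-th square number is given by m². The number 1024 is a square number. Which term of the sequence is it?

We need n² = 1024, so n = √1024 = 32.

32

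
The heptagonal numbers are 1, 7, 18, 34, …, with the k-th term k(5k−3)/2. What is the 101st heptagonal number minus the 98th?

101·(5·101 − 3)/2 = 25351 and 98·(5·98 − 3)/2 = 23863.
Difference: 25351 − 23863 = 1488.

1488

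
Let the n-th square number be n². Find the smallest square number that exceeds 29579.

Solve n² > 29579 for integer n.
The largest n with value ≤ 29579 is 171 (since 29241 ≤ 29579 < 29584), so the first above is n = 172, value 29584.

29584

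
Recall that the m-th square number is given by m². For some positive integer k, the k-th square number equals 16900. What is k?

130

We need n² = 16900, so n = √16900 = 130.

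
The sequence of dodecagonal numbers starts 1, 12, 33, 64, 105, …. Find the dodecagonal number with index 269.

269·(5·269 − 4) = 269·1341 = 360729.

360729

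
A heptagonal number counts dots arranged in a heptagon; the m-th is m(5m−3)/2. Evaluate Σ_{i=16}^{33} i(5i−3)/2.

27561

Σ i(5i−3)/2 = (5Σi² − 3Σi) / 2 over i = 16..33.
Σi = 561 − 120 = 441 and Σi² = 12529 − 1240 = 11289.
(5·11289 − 3·441) / 2 = 55122/2 = 27561.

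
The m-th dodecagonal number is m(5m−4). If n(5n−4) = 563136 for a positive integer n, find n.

336

Set n(5n−4) = 563136, giving 5n² − 4n − 563136 = 0.
The discriminant is 16 + 20·563136 = 11262736, and √11262736 = 3356.
So n = (4 + 3356) / 10 = 3360/10 = 336.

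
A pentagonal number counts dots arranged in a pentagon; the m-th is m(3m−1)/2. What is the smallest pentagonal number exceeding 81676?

82017

Solve n(3n−1)/2 > 81676 for integer n.
The largest n with value ≤ 81676 is 233 (since 81317 ≤ 81676 < 82017), so the first above is n = 234, value 82017.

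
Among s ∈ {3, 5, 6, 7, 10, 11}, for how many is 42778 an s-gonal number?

1

s = 3: P(3, 292) = 42778. ✓
s = 5: P(5, 169) = 42757 and P(5, 170) = 43265; 42778 is not s-gonal.
s = 6: P(6, 146) = 42486 and P(6, 147) = 43071; 42778 is not s-gonal.
s = 7: P(7, 131) = 42706 and P(7, 132) = 43362; 42778 is not s-gonal.
s = 10: P(10, 103) = 42127 and P(10, 104) = 42952; 42778 is not s-gonal.
s = 11: P(11, 97) = 42001 and P(11, 98) = 42875; 42778 is not s-gonal.
Hits: s ∈ {3} → 1.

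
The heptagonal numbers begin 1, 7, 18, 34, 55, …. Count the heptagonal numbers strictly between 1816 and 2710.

6

The n-th heptagonal number is n(5n−3)/2.
Smallest index with value > 1816: n = 28 (giving 1918).
Largest index with value < 2710: n = 33 (giving 2673).
Indices 28 through 33: 6 terms.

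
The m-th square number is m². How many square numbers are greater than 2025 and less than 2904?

The n-th square number is n².
Smallest index with value > 2025: n = 46 (giving 2116).
Largest index with value < 2904: n = 53 (giving 2809).
Indices 46 through 53: 8 terms.

8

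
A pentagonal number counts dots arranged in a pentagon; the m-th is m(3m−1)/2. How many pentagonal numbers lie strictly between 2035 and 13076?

56

The n-th pentagonal number is n(3n−1)/2.
Smallest index with value > 2035: n = 38 (giving 2147).
Largest index with value < 13076: n = 93 (giving 12927).
Indices 38 through 93: 56 terms.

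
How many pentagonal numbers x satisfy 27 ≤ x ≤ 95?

The n-th pentagonal number is n(3n−1)/2.
Smallest index with value ≥ 27: n = 5 (giving 35).
Largest index with value ≤ 95: n = 8 (giving 92).
Indices 5 through 8: 4 terms.

4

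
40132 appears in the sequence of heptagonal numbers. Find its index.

127

Set n(5n−3)/2 = 40132, giving 5n² − 3n − 80264 = 0.
The discriminant is 9 + 40·40132 = 1605289, and √1605289 = 1267.
So n = (3 + 1267) / 10 = 1270/10 = 127.
Check: 127·(5·127 − 3)/2 = 40132. ✓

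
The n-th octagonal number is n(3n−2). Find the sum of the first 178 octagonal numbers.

Σ i(3i−2) = 3Σi² − 2Σi over i = 1..178.
Σi = 15931 and Σi² = 1895789.
3·1895789 − 2·15931 = 5655505.

5655505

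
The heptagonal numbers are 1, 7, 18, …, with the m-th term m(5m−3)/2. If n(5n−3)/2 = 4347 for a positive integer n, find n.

Set n(5n−3)/2 = 4347, giving 5n² − 3n − 8694 = 0.
The discriminant is 9 + 40·4347 = 173889, and √173889 = 417.
So n = (3 + 417) / 10 = 420/10 = 42.

42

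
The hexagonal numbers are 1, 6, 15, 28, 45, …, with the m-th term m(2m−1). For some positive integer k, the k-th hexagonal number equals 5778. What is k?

Set n(2n−1) = 5778, giving 2n² − n − 5778 = 0.
The discriminant is 1 + 8·5778 = 46225, and √46225 = 215.
So n = (1 + 215) / 4 = 216/4 = 54.

54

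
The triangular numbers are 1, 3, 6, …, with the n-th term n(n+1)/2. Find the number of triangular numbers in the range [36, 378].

The n-th triangular number is n(n+1)/2.
Smallest index with value ≥ 36: n = 8 (giving 36).
Largest index with value ≤ 378: n = 27 (giving 378).
Indices 8 through 27: 20 terms.

20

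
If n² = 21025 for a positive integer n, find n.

We need n² = 21025, so n = √21025 = 145.

145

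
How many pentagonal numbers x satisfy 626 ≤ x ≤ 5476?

40

The n-th pentagonal number is n(3n−1)/2.
Smallest index with value ≥ 626: n = 21 (giving 651).
Largest index with value ≤ 5476: n = 60 (giving 5370).
Indices 21 through 60: 40 terms.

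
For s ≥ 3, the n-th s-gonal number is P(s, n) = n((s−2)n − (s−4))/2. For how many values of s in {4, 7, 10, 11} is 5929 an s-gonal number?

2

s = 4: P(4, 77) = 5929. ✓
s = 7: P(7, 49) = 5929. ✓
s = 10: P(10, 38) = 5662 and P(10, 39) = 5967; 5929 is not s-gonal.
s = 11: P(11, 36) = 5706 and P(11, 37) = 6031; 5929 is not s-gonal.
Hits: s ∈ {4, 7} → 2.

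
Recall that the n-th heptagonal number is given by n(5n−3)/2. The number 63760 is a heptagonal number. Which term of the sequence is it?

160

Set n(5n−3)/2 = 63760, giving 5n² − 3n − 127520 = 0.
The discriminant is 9 + 40·63760 = 2550409, and √2550409 = 1597.
So n = (3 + 1597) / 10 = 1600/10 = 160.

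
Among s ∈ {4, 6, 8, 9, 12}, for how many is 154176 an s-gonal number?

s = 4: P(4, 392) = 153664 and P(4, 393) = 154449; 154176 is not s-gonal.
s = 6: P(6, 277) = 153181 and P(6, 278) = 154290; 154176 is not s-gonal.
s = 8: P(8, 227) = 154133 and P(8, 228) = 155496; 154176 is not s-gonal.
s = 9: P(9, 210) = 153825 and P(9, 211) = 155296; 154176 is not s-gonal.
s = 12: P(12, 176) = 154176. ✓
Hits: s ∈ {12} → 1.

1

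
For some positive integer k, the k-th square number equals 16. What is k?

We need n² = 16, so n = √16 = 4.

4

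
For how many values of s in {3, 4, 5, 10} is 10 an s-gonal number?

s = 3: P(3, 4) = 10. ✓
s = 4: P(4, 3) = 9 and P(4, 4) = 16; 10 is not s-gonal.
s = 5: P(5, 2) = 5 and P(5, 3) = 12; 10 is not s-gonal.
s = 10: P(10, 2) = 10. ✓
Hits: s ∈ {3, 10} → 2.

2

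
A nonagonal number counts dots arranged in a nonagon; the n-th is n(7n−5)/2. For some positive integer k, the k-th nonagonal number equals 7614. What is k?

Set n(7n−5)/2 = 7614, giving 7n² − 5n − 15228 = 0.
So n = (5 + 653) / 14 = 658/14 = 47.
Check: 47·(7·47 − 5)/2 = 7614. ✓

47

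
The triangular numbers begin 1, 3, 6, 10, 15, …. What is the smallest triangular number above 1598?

1653

Solve n(n+1)/2 > 1598 for integer n.
The largest n with value ≤ 1598 is 56 (since 1596 ≤ 1598 < 1653), so the first above is n = 57, value 1653.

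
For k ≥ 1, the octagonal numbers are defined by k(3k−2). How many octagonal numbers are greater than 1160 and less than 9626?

36

The n-th octagonal number is n(3n−2).
Smallest index with value > 1160: n = 21 (giving 1281).
Largest index with value < 9626: n = 56 (giving 9296).
Indices 21 through 56: 36 terms.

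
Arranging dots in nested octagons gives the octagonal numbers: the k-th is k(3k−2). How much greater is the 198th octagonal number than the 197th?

1183

Consecutive octagonal numbers differ by 6n − 5: here 6·198 − 5 = 1183.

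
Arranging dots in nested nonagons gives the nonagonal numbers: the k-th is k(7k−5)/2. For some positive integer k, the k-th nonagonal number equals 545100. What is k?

Set n(7n−5)/2 = 545100, giving 7n² − 5n − 1090200 = 0.
So n = (5 + 5525) / 14 = 5530/14 = 395.

395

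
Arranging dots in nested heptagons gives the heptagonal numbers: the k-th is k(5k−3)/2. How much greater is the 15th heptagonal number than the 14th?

Consecutive heptagonal numbers differ by 5n − 4: here 5·15 − 4 = 71.

71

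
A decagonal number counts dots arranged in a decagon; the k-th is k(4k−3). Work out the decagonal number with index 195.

195·(4·195 − 3) = 195·777 = 151515.

151515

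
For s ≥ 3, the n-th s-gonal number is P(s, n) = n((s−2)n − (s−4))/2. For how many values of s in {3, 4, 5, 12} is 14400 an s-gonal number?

1

s = 3: P(3, 169) = 14365 and P(3, 170) = 14535; 14400 is not s-gonal.
s = 4: P(4, 120) = 14400. ✓
s = 5: P(5, 98) = 14357 and P(5, 99) = 14652; 14400 is not s-gonal.
s = 12: P(12, 54) = 14364 and P(12, 55) = 14905; 14400 is not s-gonal.
Hits: s ∈ {4} → 1.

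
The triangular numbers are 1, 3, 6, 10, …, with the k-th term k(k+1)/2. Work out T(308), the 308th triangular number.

The 308th triangular number is n(n+1)/2 with n = 308.
308·309/2 = 95172/2 = 47586.

47586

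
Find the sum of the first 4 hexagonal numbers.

50

Σ i(2i−1) = 2Σi² − Σi over i = 1..4.
Σi = 10 and Σi² = 30.
2·30 − 1·10 = 50.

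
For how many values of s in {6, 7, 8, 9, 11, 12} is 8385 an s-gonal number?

s = 6: P(6, 65) = 8385. ✓
s = 7: P(7, 58) = 8323 and P(7, 59) = 8614; 8385 is not s-gonal.
s = 8: P(8, 53) = 8321 and P(8, 54) = 8640; 8385 is not s-gonal.
s = 9: P(9, 49) = 8281 and P(9, 50) = 8625; 8385 is not s-gonal.
s = 11: P(11, 43) = 8170 and P(11, 44) = 8558; 8385 is not s-gonal.
s = 12: P(12, 41) = 8241 and P(12, 42) = 8652; 8385 is not s-gonal.
Hits: s ∈ {6} → 1.

1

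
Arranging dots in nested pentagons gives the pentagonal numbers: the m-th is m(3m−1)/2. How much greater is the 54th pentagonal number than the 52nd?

317

54·(3·54 − 1)/2 = 4347 and 52·(3·52 − 1)/2 = 4030.
Difference: 4347 − 4030 = 317.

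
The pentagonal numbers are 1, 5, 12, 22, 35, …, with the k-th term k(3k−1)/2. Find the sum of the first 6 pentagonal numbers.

126

Σ i(3i−1)/2 = (3Σi² − Σi) / 2 over i = 1..6.
Σi = 21 and Σi² = 91.
(3·91 − 1·21) / 2 = 252/2 = 126.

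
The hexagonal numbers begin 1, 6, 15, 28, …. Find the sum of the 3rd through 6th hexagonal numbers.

154

Σ i(2i−1) = 2Σi² − Σi over i = 3..6.
Σi = 21 − 3 = 18 and Σi² = 91 − 5 = 86.
2·86 − 1·18 = 154.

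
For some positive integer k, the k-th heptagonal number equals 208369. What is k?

Set n(5n−3)/2 = 208369, giving 5n² − 3n − 416738 = 0.
The discriminant is 9 + 40·208369 = 8334769, and √8334769 = 2887.
So n = (3 + 2887) / 10 = 2890/10 = 289.
Check: 289·(5·289 − 3)/2 = 208369. ✓

289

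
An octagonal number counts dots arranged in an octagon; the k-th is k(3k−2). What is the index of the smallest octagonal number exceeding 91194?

Solve n(3n−2) > 91194 for integer n.
The largest n with value ≤ 91194 is 174 (since 90480 ≤ 91194 < 91525), so the first above is n = 175, value 91525.

175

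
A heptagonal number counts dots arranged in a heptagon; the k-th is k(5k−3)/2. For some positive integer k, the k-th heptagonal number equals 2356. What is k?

31

Set n(5n−3)/2 = 2356, giving 5n² − 3n − 4712 = 0.
The discriminant is 9 + 40·2356 = 94249, and √94249 = 307.
So n = (3 + 307) / 10 = 310/10 = 31.
Check: 31·(5·31 − 3)/2 = 2356. ✓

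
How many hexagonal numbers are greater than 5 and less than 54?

4

The n-th hexagonal number is n(2n−1).
Smallest index with value > 5: n = 2 (giving 6).
Largest index with value < 54: n = 5 (giving 45).
Indices 2 through 5: 4 terms.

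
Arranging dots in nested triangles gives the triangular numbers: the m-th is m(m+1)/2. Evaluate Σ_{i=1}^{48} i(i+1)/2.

19600

Σ i(i+1)/2 = (Σi² + Σi) / 2 over i = 1..48.
Σi = 1176 and Σi² = 38024.
(1·38024 + 1·1176) / 2 = 39200/2 = 19600.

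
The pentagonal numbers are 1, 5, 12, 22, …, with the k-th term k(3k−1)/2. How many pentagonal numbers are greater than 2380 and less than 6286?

The n-th pentagonal number is n(3n−1)/2.
Smallest index with value > 2380: n = 41 (giving 2501).
Largest index with value < 6286: n = 64 (giving 6112).
Indices 41 through 64: 24 terms.

24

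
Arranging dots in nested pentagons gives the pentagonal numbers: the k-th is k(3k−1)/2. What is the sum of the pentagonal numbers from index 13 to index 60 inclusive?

108864

Σ i(3i−1)/2 = (3Σi² − Σi) / 2 over i = 13..60.
Σi = 1830 − 78 = 1752 and Σi² = 73810 − 650 = 73160.
(3·73160 − 1·1752) / 2 = 217728/2 = 108864.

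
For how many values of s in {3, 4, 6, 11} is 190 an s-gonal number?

s = 3: P(3, 19) = 190. ✓
s = 4: P(4, 13) = 169 and P(4, 14) = 196; 190 is not s-gonal.
s = 6: P(6, 10) = 190. ✓
s = 11: P(11, 6) = 141 and P(11, 7) = 196; 190 is not s-gonal.
Hits: s ∈ {3, 6} → 2.

2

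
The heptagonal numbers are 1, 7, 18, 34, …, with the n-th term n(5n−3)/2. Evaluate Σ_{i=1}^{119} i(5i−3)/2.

Σ i(5i−3)/2 = (5Σi² − 3Σi) / 2 over i = 1..119.
Σi = 7140 and Σi² = 568820.
(5·568820 − 3·7140) / 2 = 2822680/2 = 1411340.

1411340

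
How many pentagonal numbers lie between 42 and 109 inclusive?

3

The n-th pentagonal number is n(3n−1)/2.
Smallest index with value ≥ 42: n = 6 (giving 51).
Largest index with value ≤ 109: n = 8 (giving 92).
Indices 6 through 8: 3 terms.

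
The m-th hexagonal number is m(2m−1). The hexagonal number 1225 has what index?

25

Set n(2n−1) = 1225, giving 2n² − n − 1225 = 0.
So n = (1 + 99) / 4 = 100/4 = 25.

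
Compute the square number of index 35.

1225

35² = 1225.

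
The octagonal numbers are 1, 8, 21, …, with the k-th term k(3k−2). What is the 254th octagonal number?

254·(3·254 − 2) = 254·760 = 193040.

193040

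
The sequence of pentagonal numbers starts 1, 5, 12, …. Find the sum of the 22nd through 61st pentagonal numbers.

Σ i(3i−1)/2 = (3Σi² − Σi) / 2 over i = 22..61.
Σi = 1891 − 231 = 1660 and Σi² = 77531 − 3311 = 74220.
(3·74220 − 1·1660) / 2 = 221000/2 = 110500.

110500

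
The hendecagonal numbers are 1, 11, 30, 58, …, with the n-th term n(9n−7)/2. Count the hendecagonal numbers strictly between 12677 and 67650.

69

The n-th hendecagonal number is n(9n−7)/2.
Smallest index with value > 12677: n = 54 (giving 12933).
Largest index with value < 67650: n = 122 (giving 66551).
Indices 54 through 122: 69 terms.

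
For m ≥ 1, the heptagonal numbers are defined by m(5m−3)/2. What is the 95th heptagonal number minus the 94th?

471

Consecutive heptagonal numbers differ by 5n − 4: here 5·95 − 4 = 471.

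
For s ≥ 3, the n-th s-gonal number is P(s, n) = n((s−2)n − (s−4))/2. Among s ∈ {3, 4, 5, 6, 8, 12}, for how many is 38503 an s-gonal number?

s = 3: P(3, 277) = 38503. ✓
s = 4: P(4, 196) = 38416 and P(4, 197) = 38809; 38503 is not s-gonal.
s = 5: P(5, 160) = 38320 and P(5, 161) = 38801; 38503 is not s-gonal.
s = 6: P(6, 139) = 38503. ✓
s = 8: P(8, 113) = 38081 and P(8, 114) = 38760; 38503 is not s-gonal.
s = 12: P(12, 88) = 38368 and P(12, 89) = 39249; 38503 is not s-gonal.
Hits: s ∈ {3, 6} → 2.

2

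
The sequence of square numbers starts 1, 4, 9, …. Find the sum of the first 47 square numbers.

Σ_{i=1}^{47} i² = 47·48·95/6 = 35720.

35720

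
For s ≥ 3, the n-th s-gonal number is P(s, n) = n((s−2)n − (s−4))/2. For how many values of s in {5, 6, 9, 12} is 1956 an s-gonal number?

1

s = 5: P(5, 36) = 1926 and P(5, 37) = 2035; 1956 is not s-gonal.
s = 6: P(6, 31) = 1891 and P(6, 32) = 2016; 1956 is not s-gonal.
s = 9: P(9, 24) = 1956. ✓
s = 12: P(12, 20) = 1920 and P(12, 21) = 2121; 1956 is not s-gonal.
Hits: s ∈ {9} → 1.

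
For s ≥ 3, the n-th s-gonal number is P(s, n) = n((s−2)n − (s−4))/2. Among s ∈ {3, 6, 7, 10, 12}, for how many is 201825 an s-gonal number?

1

s = 3: P(3, 634) = 201295 and P(3, 635) = 201930; 201825 is not s-gonal.
s = 6: P(6, 317) = 200661 and P(6, 318) = 201930; 201825 is not s-gonal.
s = 7: P(7, 284) = 201214 and P(7, 285) = 202635; 201825 is not s-gonal.
s = 10: P(10, 225) = 201825. ✓
s = 12: P(12, 201) = 201201 and P(12, 202) = 203212; 201825 is not s-gonal.
Hits: s ∈ {10} → 1.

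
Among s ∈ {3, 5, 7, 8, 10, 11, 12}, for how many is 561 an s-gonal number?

s = 3: P(3, 33) = 561. ✓
s = 5: P(5, 19) = 532 and P(5, 20) = 590; 561 is not s-gonal.
s = 7: P(7, 15) = 540 and P(7, 16) = 616; 561 is not s-gonal.
s = 8: P(8, 14) = 560 and P(8, 15) = 645; 561 is not s-gonal.
s = 10: P(10, 12) = 540 and P(10, 13) = 637; 561 is not s-gonal.
s = 11: P(11, 11) = 506 and P(11, 12) = 606; 561 is not s-gonal.
s = 12: P(12, 11) = 561. ✓
Hits: s ∈ {3, 12} → 2.

2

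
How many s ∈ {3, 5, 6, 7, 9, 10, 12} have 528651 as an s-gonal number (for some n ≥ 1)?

s = 3: P(3, 1027) = 527878 and P(3, 1028) = 528906; 528651 is not s-gonal.
s = 5: P(5, 593) = 527177 and P(5, 594) = 528957; 528651 is not s-gonal.
s = 6: P(6, 514) = 527878 and P(6, 515) = 529935; 528651 is not s-gonal.
s = 7: P(7, 460) = 528310 and P(7, 461) = 530611; 528651 is not s-gonal.
s = 9: P(9, 389) = 528651. ✓
s = 10: P(10, 363) = 525987 and P(10, 364) = 528892; 528651 is not s-gonal.
s = 12: P(12, 325) = 526825 and P(12, 326) = 530076; 528651 is not s-gonal.
Hits: s ∈ {9} → 1.

1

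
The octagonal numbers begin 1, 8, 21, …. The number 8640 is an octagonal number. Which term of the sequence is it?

54

Set n(3n−2) = 8640, giving 3n² − 2n − 8640 = 0.
So n = (2 + 322) / 6 = 324/6 = 54.
Check: 54·(3·54 − 2) = 8640. ✓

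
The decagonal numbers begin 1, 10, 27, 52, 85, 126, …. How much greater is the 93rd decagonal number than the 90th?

93·(4·93 − 3) = 34317 and 90·(4·90 − 3) = 32130.
Difference: 34317 − 32130 = 2187.

2187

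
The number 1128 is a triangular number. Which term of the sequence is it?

Set n(n+1)/2 = 1128, giving n² + n − 2256 = 0.
The discriminant is 1 + 8·1128 = 9025, and √9025 = 95.
So n = (-1 + 95) / 2 = 94/2 = 47.

47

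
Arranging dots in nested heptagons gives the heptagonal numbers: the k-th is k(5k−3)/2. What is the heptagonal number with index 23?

1288

The 23rd heptagonal number is n(5n−3)/2 with n = 23.
23·(5·23 − 3)/2 = 23·112/2 = 23·56 = 1288.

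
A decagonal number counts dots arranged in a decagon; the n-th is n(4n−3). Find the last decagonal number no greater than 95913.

Solve n(4n−3) ≤ 95913 for integer n.
n = 155 gives 95635 ≤ 95913, while n = 156 gives 96876 > 95913; so the answer is 95635.

95635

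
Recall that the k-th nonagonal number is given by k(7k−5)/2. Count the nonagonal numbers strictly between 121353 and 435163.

The n-th nonagonal number is n(7n−5)/2.
Smallest index with value > 121353: n = 187 (giving 121924).
Largest index with value < 435163: n = 352 (giving 432784).
Indices 187 through 352: 166 terms.

166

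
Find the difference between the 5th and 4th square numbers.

9

n² − (n−1)² = 2n − 1, so 5² − 4² = 2·5 − 1 = 9.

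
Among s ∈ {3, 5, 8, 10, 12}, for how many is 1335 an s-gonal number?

1

s = 3: P(3, 51) = 1326 and P(3, 52) = 1378; 1335 is not s-gonal.
s = 5: P(5, 30) = 1335. ✓
s = 8: P(8, 21) = 1281 and P(8, 22) = 1408; 1335 is not s-gonal.
s = 10: P(10, 18) = 1242 and P(10, 19) = 1387; 1335 is not s-gonal.
s = 12: P(12, 16) = 1216 and P(12, 17) = 1377; 1335 is not s-gonal.
Hits: s ∈ {5} → 1.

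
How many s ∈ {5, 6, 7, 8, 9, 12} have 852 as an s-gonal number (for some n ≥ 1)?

s = 5: P(5, 24) = 852. ✓
s = 6: P(6, 20) = 780 and P(6, 21) = 861; 852 is not s-gonal.
s = 7: P(7, 18) = 783 and P(7, 19) = 874; 852 is not s-gonal.
s = 8: P(8, 17) = 833 and P(8, 18) = 936; 852 is not s-gonal.
s = 9: P(9, 15) = 750 and P(9, 16) = 856; 852 is not s-gonal.
s = 12: P(12, 13) = 793 and P(12, 14) = 924; 852 is not s-gonal.
Hits: s ∈ {5} → 1.

1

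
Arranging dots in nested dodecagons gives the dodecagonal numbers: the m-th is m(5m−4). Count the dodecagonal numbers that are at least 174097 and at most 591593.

The n-th dodecagonal number is n(5n−4).
Smallest index with value ≥ 174097: n = 187 (giving 174097).
Largest index with value ≤ 591593: n = 344 (giving 590304).
Indices 187 through 344: 158 terms.

158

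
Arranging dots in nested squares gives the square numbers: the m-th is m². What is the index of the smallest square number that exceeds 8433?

Solve n² > 8433 for integer n.
The largest n with value ≤ 8433 is 91 (since 8281 ≤ 8433 < 8464), so the first above is n = 92, value 8464.

92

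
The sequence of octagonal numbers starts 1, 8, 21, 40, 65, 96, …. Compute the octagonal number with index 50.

7400

The 50th octagonal number is n(3n−2) with n = 50.
50·(3·50 − 2) = 50·148 = 7400.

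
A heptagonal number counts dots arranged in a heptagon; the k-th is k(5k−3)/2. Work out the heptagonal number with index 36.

3186

The 36th heptagonal number is n(5n−3)/2 with n = 36.
36·(5·36 − 3)/2 = 36·177/2 = 3186.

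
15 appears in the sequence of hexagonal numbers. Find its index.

3

Set n(2n−1) = 15, giving 2n² − n − 15 = 0.
The discriminant is 1 + 8·15 = 121, and √121 = 11.
So n = (1 + 11) / 4 = 12/4 = 3.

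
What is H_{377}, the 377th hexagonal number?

The 377th hexagonal number is n(2n−1) with n = 377.
377·(2·377 − 1) = 377·753 = 283881.

283881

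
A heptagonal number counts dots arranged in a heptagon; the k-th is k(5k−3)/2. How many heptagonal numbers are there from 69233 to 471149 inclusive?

The n-th heptagonal number is n(5n−3)/2.
Smallest index with value ≥ 69233: n = 167 (giving 69472).
Largest index with value ≤ 471149: n = 434 (giving 470239).
Indices 167 through 434: 268 terms.

268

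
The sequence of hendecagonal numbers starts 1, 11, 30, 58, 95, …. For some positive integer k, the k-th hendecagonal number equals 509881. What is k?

Set n(9n−7)/2 = 509881, giving 9n² − 7n − 1019762 = 0.
The discriminant is 49 + 72·509881 = 36711481, and √36711481 = 6059.
So n = (7 + 6059) / 18 = 6066/18 = 337.
Check: 337·(9·337 − 7)/2 = 509881. ✓

337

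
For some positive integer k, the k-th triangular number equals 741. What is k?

Set n(n+1)/2 = 741, giving n² + n − 1482 = 0.
So n = (-1 + 77) / 2 = 76/2 = 38.
Check: 38·39/2 = 741. ✓

38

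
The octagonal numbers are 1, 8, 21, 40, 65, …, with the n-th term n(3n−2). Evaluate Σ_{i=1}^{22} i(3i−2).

10879

Σ i(3i−2) = 3Σi² − 2Σi over i = 1..22.
Σi = 253 and Σi² = 3795.
3·3795 − 2·253 = 10879.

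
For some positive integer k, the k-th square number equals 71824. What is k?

We need n² = 71824, so n = √71824 = 268.

268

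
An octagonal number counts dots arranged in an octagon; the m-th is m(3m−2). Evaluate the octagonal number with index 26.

The 26th octagonal number is n(3n−2) with n = 26.
26·(3·26 − 2) = 26·76 = 1976.

1976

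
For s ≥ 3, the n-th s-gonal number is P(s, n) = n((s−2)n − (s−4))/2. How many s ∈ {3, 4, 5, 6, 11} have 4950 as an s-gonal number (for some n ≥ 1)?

s = 3: P(3, 99) = 4950. ✓
s = 4: P(4, 70) = 4900 and P(4, 71) = 5041; 4950 is not s-gonal.
s = 5: P(5, 57) = 4845 and P(5, 58) = 5017; 4950 is not s-gonal.
s = 6: P(6, 50) = 4950. ✓
s = 11: P(11, 33) = 4785 and P(11, 34) = 5083; 4950 is not s-gonal.
Hits: s ∈ {3, 6} → 2.

2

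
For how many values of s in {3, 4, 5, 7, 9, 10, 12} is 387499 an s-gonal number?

1

s = 3: P(3, 879) = 386760 and P(3, 880) = 387640; 387499 is not s-gonal.
s = 4: P(4, 622) = 386884 and P(4, 623) = 388129; 387499 is not s-gonal.
s = 5: P(5, 508) = 386842 and P(5, 509) = 388367; 387499 is not s-gonal.
s = 7: P(7, 394) = 387499. ✓
s = 9: P(9, 333) = 387279 and P(9, 334) = 389611; 387499 is not s-gonal.
s = 10: P(10, 311) = 385951 and P(10, 312) = 388440; 387499 is not s-gonal.
s = 12: P(12, 278) = 385308 and P(12, 279) = 388089; 387499 is not s-gonal.
Hits: s ∈ {7} → 1.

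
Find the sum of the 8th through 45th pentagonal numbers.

46379

Σ i(3i−1)/2 = (3Σi² − Σi) / 2 over i = 8..45.
Σi = 1035 − 28 = 1007 and Σi² = 31395 − 140 = 31255.
(3·31255 − 1·1007) / 2 = 92758/2 = 46379.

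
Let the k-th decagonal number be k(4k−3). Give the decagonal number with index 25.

The 25th decagonal number is n(4n−3) with n = 25.
25·(4·25 − 3) = 25·97 = 2425.

2425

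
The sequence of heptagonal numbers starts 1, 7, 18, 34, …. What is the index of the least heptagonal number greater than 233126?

306

Solve n(5n−3)/2 > 233126 for integer n.
The largest n with value ≤ 233126 is 305 (since 232105 ≤ 233126 < 233631), so the first above is n = 306, value 233631.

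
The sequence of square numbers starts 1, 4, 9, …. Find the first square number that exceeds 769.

Solve n² > 769 for integer n.
The largest n with value ≤ 769 is 27 (since 729 ≤ 769 < 784), so the first above is n = 28, value 784.

784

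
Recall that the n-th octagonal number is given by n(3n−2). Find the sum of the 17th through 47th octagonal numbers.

100688

Σ i(3i−2) = 3Σi² − 2Σi over i = 17..47.
Σi = 1128 − 136 = 992 and Σi² = 35720 − 1496 = 34224.
3·34224 − 2·992 = 100688.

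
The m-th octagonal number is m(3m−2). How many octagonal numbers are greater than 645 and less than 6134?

The n-th octagonal number is n(3n−2).
Smallest index with value > 645: n = 16 (giving 736).
Largest index with value < 6134: n = 45 (giving 5985).
Indices 16 through 45: 30 terms.

30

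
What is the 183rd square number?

The 183rd square number is n² with n = 183.
183² = 33489.

33489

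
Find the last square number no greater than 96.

81

Solve n² ≤ 96 for integer n.
n = 9 gives 81 ≤ 96, while n = 10 gives 100 > 96; so the answer is 81.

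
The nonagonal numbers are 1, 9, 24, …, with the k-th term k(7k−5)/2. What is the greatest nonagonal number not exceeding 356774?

355366

Solve n(7n−5)/2 ≤ 356774 for integer n.
n = 319 gives 355366 ≤ 356774, while n = 320 gives 357600 > 356774; so the answer is 355366.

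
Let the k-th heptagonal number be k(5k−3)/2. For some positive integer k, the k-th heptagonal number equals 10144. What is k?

64

Set n(5n−3)/2 = 10144, giving 5n² − 3n − 20288 = 0.
The discriminant is 9 + 40·10144 = 405769, and √405769 = 637.
So n = (3 + 637) / 10 = 640/10 = 64.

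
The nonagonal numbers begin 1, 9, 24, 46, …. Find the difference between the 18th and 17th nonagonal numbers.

Consecutive nonagonal numbers differ by 7n − 6: here 7·18 − 6 = 120.

120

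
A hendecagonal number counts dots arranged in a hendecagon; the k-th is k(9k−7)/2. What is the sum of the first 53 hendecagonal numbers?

Σ i(9i−7)/2 = (9Σi² − 7Σi) / 2 over i = 1..53.
Σi = 1431 and Σi² = 51039.
(9·51039 − 7·1431) / 2 = 449334/2 = 224667.

224667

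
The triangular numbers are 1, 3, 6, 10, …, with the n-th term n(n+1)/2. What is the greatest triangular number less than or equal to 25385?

25200

Solve n(n+1)/2 ≤ 25385 for integer n.
n = 224 gives 25200 ≤ 25385, while n = 225 gives 25425 > 25385; so the answer is 25200.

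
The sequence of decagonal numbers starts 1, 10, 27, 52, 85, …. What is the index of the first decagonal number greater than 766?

Solve n(4n−3) > 766 for integer n.
The largest n with value ≤ 766 is 14 (since 742 ≤ 766 < 855), so the first above is n = 15, value 855.

15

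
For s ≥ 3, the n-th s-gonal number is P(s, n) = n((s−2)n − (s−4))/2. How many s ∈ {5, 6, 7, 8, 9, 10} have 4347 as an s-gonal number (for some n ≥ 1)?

s = 5: P(5, 54) = 4347. ✓
s = 6: P(6, 46) = 4186 and P(6, 47) = 4371; 4347 is not s-gonal.
s = 7: P(7, 42) = 4347. ✓
s = 8: P(8, 38) = 4256 and P(8, 39) = 4485; 4347 is not s-gonal.
s = 9: P(9, 35) = 4200 and P(9, 36) = 4446; 4347 is not s-gonal.
s = 10: P(10, 33) = 4257 and P(10, 34) = 4522; 4347 is not s-gonal.
Hits: s ∈ {5, 7} → 2.

2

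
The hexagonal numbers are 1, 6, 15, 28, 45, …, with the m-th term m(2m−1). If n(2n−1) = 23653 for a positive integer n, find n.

Set n(2n−1) = 23653, giving 2n² − n − 23653 = 0.
The discriminant is 1 + 8·23653 = 189225, and √189225 = 435.
So n = (1 + 435) / 4 = 436/4 = 109.
Check: 109·(2·109 − 1) = 23653. ✓

109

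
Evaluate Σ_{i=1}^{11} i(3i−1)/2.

Σ i(3i−1)/2 = (3Σi² − Σi) / 2 over i = 1..11.
Σi = 66 and Σi² = 506.
(3·506 − 1·66) / 2 = 1452/2 = 726.

726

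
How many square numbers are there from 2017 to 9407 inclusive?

The n-th square number is n².
Smallest index with value ≥ 2017: n = 45 (giving 2025).
Largest index with value ≤ 9407: n = 96 (giving 9216).
Indices 45 through 96: 52 terms.

52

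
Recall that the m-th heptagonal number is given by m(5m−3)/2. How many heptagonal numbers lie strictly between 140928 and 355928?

The n-th heptagonal number is n(5n−3)/2.
Smallest index with value > 140928: n = 238 (giving 141253).
Largest index with value < 355928: n = 377 (giving 354757).
Indices 238 through 377: 140 terms.

140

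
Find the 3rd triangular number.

The 3rd triangular number is n(n+1)/2 with n = 3.
3·4/2 = 12/2 = 6.

6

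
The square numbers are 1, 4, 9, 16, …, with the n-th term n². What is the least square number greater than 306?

Solve n² > 306 for integer n.
The largest n with value ≤ 306 is 17 (since 289 ≤ 306 < 324), so the first above is n = 18, value 324.

324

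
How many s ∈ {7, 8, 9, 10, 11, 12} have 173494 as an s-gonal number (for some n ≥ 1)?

s = 7: P(7, 263) = 172528 and P(7, 264) = 173844; 173494 is not s-gonal.
s = 8: P(8, 240) = 172320 and P(8, 241) = 173761; 173494 is not s-gonal.
s = 9: P(9, 223) = 173494. ✓
s = 10: P(10, 208) = 172432 and P(10, 209) = 174097; 173494 is not s-gonal.
s = 11: P(11, 196) = 172186 and P(11, 197) = 173951; 173494 is not s-gonal.
s = 12: P(12, 186) = 172236 and P(12, 187) = 174097; 173494 is not s-gonal.
Hits: s ∈ {9} → 1.

1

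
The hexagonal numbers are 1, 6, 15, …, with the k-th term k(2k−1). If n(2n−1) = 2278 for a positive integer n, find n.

34

Set n(2n−1) = 2278, giving 2n² − n − 2278 = 0.
The discriminant is 1 + 8·2278 = 18225, and √18225 = 135.
So n = (1 + 135) / 4 = 136/4 = 34.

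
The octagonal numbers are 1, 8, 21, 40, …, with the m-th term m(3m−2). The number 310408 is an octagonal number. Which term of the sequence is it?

322

Set n(3n−2) = 310408, giving 3n² − 2n − 310408 = 0.
The discriminant is 4 + 12·310408 = 3724900, and √3724900 = 1930.
So n = (2 + 1930) / 6 = 1932/6 = 322.
Check: 322·(3·322 − 2) = 310408. ✓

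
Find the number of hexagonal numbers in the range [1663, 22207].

The n-th hexagonal number is n(2n−1).
Smallest index with value ≥ 1663: n = 30 (giving 1770).
Largest index with value ≤ 22207: n = 105 (giving 21945).
Indices 30 through 105: 76 terms.

76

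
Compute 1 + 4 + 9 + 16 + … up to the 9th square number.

285

Σ_{i=1}^{9} i² = 9·10·19/6 = 285.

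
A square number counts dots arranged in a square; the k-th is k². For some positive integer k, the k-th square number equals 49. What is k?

7

We need n² = 49, so n = √49 = 7.
Check: 7² = 49. ✓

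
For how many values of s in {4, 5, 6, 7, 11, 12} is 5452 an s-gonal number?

1

s = 4: P(4, 73) = 5329 and P(4, 74) = 5476; 5452 is not s-gonal.
s = 5: P(5, 60) = 5370 and P(5, 61) = 5551; 5452 is not s-gonal.
s = 6: P(6, 52) = 5356 and P(6, 53) = 5565; 5452 is not s-gonal.
s = 7: P(7, 47) = 5452. ✓
s = 11: P(11, 35) = 5390 and P(11, 36) = 5706; 5452 is not s-gonal.
s = 12: P(12, 33) = 5313 and P(12, 34) = 5644; 5452 is not s-gonal.
Hits: s ∈ {7} → 1.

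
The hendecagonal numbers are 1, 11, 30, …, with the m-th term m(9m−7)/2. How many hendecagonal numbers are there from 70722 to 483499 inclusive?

203

The n-th hendecagonal number is n(9n−7)/2.
Smallest index with value ≥ 70722: n = 126 (giving 71001).
Largest index with value ≤ 483499: n = 328 (giving 482980).
Indices 126 through 328: 203 terms.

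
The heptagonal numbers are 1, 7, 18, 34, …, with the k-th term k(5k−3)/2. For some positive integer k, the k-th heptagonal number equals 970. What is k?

Set n(5n−3)/2 = 970, giving 5n² − 3n − 1940 = 0.
The discriminant is 9 + 40·970 = 38809, and √38809 = 197.
So n = (3 + 197) / 10 = 200/10 = 20.

20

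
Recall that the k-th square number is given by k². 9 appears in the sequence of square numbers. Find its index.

3

We need n² = 9, so n = √9 = 3.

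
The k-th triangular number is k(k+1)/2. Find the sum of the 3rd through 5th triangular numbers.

31

Σ i(i+1)/2 = (Σi² + Σi) / 2 over i = 3..5.
Σi = 15 − 3 = 12 and Σi² = 55 − 5 = 50.
(1·50 + 1·12) / 2 = 62/2 = 31.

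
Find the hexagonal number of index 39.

The 39th hexagonal number is n(2n−1) with n = 39.
39·(2·39 − 1) = 39·77 = 3003.

3003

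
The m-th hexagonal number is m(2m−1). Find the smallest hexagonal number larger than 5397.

5565

Solve n(2n−1) > 5397 for integer n.
The largest n with value ≤ 5397 is 52 (since 5356 ≤ 5397 < 5565), so the first above is n = 53, value 5565.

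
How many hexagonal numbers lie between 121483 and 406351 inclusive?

The n-th hexagonal number is n(2n−1).
Smallest index with value ≥ 121483: n = 247 (giving 121771).
Largest index with value ≤ 406351: n = 451 (giving 406351).
Indices 247 through 451: 205 terms.

205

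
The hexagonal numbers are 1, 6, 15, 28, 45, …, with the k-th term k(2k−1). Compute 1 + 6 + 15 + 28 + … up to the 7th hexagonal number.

Σ i(2i−1) = 2Σi² − Σi over i = 1..7.
Σi = 28 and Σi² = 140.
2·140 − 1·28 = 252.

252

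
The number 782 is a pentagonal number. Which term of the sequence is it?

Set n(3n−1)/2 = 782, giving 3n² − n − 1564 = 0.
The discriminant is 1 + 24·782 = 18769, and √18769 = 137.
So n = (1 + 137) / 6 = 138/6 = 23.
Check: 23·(3·23 − 1)/2 = 782. ✓

23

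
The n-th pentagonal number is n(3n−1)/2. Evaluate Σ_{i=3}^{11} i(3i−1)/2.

Σ i(3i−1)/2 = (3Σi² − Σi) / 2 over i = 3..11.
Σi = 66 − 3 = 63 and Σi² = 506 − 5 = 501.
(3·501 − 1·63) / 2 = 1440/2 = 720.

720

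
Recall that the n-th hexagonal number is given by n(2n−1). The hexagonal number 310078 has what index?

Set n(2n−1) = 310078, giving 2n² − n − 310078 = 0.
The discriminant is 1 + 8·310078 = 2480625, and √2480625 = 1575.
So n = (1 + 1575) / 4 = 1576/4 = 394.
Check: 394·(2·394 − 1) = 310078. ✓

394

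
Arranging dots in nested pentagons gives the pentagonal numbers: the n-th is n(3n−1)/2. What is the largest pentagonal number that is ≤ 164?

Solve n(3n−1)/2 ≤ 164 for integer n.
n = 10 gives 145 ≤ 164, while n = 11 gives 176 > 164; so the answer is 145.

145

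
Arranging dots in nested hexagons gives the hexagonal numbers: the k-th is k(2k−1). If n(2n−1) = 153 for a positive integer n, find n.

9

Set n(2n−1) = 153, giving 2n² − n − 153 = 0.
So n = (1 + 35) / 4 = 36/4 = 9.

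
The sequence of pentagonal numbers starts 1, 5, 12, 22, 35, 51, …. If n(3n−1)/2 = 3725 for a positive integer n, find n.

Set n(3n−1)/2 = 3725, giving 3n² − n − 7450 = 0.
The discriminant is 1 + 24·3725 = 89401, and √89401 = 299.
So n = (1 + 299) / 6 = 300/6 = 50.

50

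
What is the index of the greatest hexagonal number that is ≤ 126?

Solve n(2n−1) ≤ 126 for integer n.
n = 8 gives 120 ≤ 126, while n = 9 gives 153 > 126; so the answer is index 8.

8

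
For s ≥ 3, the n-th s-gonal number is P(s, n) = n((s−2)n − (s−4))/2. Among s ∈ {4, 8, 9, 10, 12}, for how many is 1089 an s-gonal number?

2

s = 4: P(4, 33) = 1089. ✓
s = 8: P(8, 19) = 1045 and P(8, 20) = 1160; 1089 is not s-gonal.
s = 9: P(9, 18) = 1089. ✓
s = 10: P(10, 16) = 976 and P(10, 17) = 1105; 1089 is not s-gonal.
s = 12: P(12, 15) = 1065 and P(12, 16) = 1216; 1089 is not s-gonal.
Hits: s ∈ {4, 9} → 2.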